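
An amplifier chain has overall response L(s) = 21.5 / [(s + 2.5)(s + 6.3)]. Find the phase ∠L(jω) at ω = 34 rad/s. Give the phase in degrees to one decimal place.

-165.3°

∠(j34 + 2.5) = arctan(34/2.5) = 85.79°
∠(j34 + 6.3) = arctan(34/6.3) = 79.50°
∠L(j34) = − (85.79° + 79.50°) = -165.30°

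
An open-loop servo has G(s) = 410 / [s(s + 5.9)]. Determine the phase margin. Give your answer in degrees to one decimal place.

16.6°

Gain crossover: |G(jω)| = 1 at ω ≈ 19.8 rad/sec.
∠G(j19.8) = −90° − arctan(19.8/5.9) ≈ -163.43°
PM = 180° + (-163.43°) = 16.57°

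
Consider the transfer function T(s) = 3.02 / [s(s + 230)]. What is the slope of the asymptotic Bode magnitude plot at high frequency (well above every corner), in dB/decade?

With 0 zeros and 2 poles, the high-frequency asymptotic slope is 20 × (0 − 2) = -40 dB/decade.

-40 dB/decade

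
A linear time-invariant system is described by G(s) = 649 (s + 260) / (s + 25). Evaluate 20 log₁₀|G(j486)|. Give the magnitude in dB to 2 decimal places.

|j486 + 260| = √(486² + 260²) = 551.2
|j486 + 25| = √(486² + 25²) = 486.6
|G(j486)| = 649 × 551.2 / 486.6 = 735.06
20 log₁₀(735.06) = 57.327 dB

57.33 dB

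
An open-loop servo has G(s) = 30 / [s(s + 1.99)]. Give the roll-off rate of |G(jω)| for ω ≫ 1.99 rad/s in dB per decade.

-40 dB/decade

With 0 zeros and 2 poles, the high-frequency asymptotic slope is 20 × (0 − 2) = -40 dB/decade.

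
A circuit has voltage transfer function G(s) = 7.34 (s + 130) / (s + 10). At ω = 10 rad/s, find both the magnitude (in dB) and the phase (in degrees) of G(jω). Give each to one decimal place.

|j10 + 130| = √(10² + 130²) = 130.4
|j10 + 10| = √(10² + 10²) = 14.14
|G(j10)| = 7.34 × 130.4 / 14.14 = 67.671
20 log₁₀(67.671) = 36.61 dB
∠(j10 + 130) = arctan(10/130) = 4.40°
∠(j10 + 10) = arctan(10/10) = 45.00°
∠G(j10) = 4.40° − 45.00° = -40.60°

|G| = 36.6 dB, ∠G = -40.6 deg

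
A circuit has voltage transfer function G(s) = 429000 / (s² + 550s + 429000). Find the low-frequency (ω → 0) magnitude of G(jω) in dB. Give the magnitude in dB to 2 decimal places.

0.00 dB

G(0) = 429000 / 429000 = 1
20 log₁₀(1) = 0.000 dB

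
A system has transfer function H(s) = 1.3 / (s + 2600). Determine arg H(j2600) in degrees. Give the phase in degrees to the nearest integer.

-45°

∠(j2600 + 2600) = arctan(2600/2600) = 45.00°
∠H(j2600) = −45.00° = -45.00°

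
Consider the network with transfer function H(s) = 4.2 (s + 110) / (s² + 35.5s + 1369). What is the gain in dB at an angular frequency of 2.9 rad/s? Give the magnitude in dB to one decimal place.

|j2.9 + 110| = √(2.9² + 110²) = 110
|(j2.9)² + 35.5(j2.9) + 1369| = |1360.6 + j102.95| = 1364
|H(j2.9)| = 4.2 × 110 / 1364 = 0.33871
20 log₁₀(0.33871) = -9.40 dB

-9.4 dB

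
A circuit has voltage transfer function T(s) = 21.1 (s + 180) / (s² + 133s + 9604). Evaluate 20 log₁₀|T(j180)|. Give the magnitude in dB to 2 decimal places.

-15.78 dB

|j180 + 180| = √(180² + 180²) = 254.6
|(j180)² + 133(j180) + 9604| = |-22796 + j23940| = 3.306e+04
|T(j180)| = 21.1 × 254.6 / 3.306e+04 = 0.16248
20 log₁₀(0.16248) = -15.784 dB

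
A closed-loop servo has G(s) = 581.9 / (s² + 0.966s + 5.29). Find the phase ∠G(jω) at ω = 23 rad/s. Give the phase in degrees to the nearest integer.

∠[(j23)² + 0.966(j23) + 5.29] = ∠[-523.71 + j22.218] = 177.57°
∠G(j23) = −177.57° = -177.57°

-178°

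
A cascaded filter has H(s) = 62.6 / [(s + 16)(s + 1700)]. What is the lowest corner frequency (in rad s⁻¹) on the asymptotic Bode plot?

Break frequencies occur at each pole and zero magnitude: 16 rad s⁻¹, 1700 rad s⁻¹.
The lowest is 16 rad s⁻¹.

16 rad s⁻¹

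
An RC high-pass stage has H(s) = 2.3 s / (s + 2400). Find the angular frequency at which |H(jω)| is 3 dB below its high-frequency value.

2400 rad/s

For a single-pole high-pass, the −3 dB point is at the pole: ω = 2400 rad/s.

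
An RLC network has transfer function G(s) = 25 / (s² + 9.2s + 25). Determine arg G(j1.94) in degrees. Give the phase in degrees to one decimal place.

∠[(j1.94)² + 9.2(j1.94) + 25] = ∠[21.236 + j17.848] = 40.05°
∠G(j1.94) = −40.05° = -40.05°

-40.0°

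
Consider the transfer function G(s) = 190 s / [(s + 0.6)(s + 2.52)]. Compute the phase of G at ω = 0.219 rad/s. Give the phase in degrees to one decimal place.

∠(j0.219) = 90.00°
∠(j0.219 + 0.6) = arctan(0.219/0.6) = 20.05°
∠(j0.219 + 2.52) = arctan(0.219/2.52) = 4.97°
∠G(j0.219) = 90.00° − (20.05° + 4.97°) = 64.98°

65.0°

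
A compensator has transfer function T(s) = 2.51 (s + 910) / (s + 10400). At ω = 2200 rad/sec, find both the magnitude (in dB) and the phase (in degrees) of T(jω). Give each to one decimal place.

|T| = -5.0 dB, ∠T = 55.6°

|j2200 + 910| = √(2200² + 910²) = 2381
|j2200 + 10400| = √(2200² + 10400²) = 1.063e+04
|T(j2200)| = 2.51 × 2381 / 1.063e+04 = 0.56215
20 log₁₀(0.56215) = -5.00 dB
∠(j2200 + 910) = arctan(2200/910) = 67.53°
∠(j2200 + 10400) = arctan(2200/10400) = 11.94°
∠T(j2200) = 67.53° − 11.94° = 55.58°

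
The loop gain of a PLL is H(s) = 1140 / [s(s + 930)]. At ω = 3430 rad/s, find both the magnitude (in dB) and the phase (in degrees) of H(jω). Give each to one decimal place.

|H| = -80.6 dB, ∠H = -164.8°

|j3430 + 930| = √(3430² + 930²) = 3554
|j3430| = 3430
|H(j3430)| = 1140 / (3554 × 3430) = 9.3522e-05
20 log₁₀(9.3522e-05) = -80.58 dB
∠(j3430 + 930) = arctan(3430/930) = 74.83°
∠(j3430) = 90.00°
∠H(j3430) = − (74.83° + 90.00°) = -164.83°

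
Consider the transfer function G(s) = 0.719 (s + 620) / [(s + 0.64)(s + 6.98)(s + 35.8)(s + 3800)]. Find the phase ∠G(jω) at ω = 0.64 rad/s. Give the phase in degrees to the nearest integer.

∠(j0.64 + 620) = arctan(0.64/620) = 0.06°
∠(j0.64 + 0.64) = arctan(0.64/0.64) = 45.00°
∠(j0.64 + 6.98) = arctan(0.64/6.98) = 5.24°
∠(j0.64 + 35.8) = arctan(0.64/35.8) = 1.02°
∠(j0.64 + 3800) = arctan(0.64/3800) = 0.01°
∠G(j0.64) = 0.06° − (45.00° + 5.24° + 1.02° + 0.01°) = -51.21°

-51°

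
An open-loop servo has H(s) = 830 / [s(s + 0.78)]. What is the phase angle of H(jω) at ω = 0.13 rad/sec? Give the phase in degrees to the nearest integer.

∠(j0.13 + 0.78) = arctan(0.13/0.78) = 9.46°
∠(j0.13) = 90.00°
∠H(j0.13) = − (9.46° + 90.00°) = -99.46°

-99°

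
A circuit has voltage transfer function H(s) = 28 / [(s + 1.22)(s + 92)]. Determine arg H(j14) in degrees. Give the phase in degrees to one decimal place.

-93.7°

∠(j14 + 1.22) = arctan(14/1.22) = 85.02°
∠(j14 + 92) = arctan(14/92) = 8.65°
∠H(j14) = − (85.02° + 8.65°) = -93.67°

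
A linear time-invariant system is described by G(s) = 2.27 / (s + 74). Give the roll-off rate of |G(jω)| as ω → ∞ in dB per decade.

-20 dB/decade

With 0 zeros and 1 pole, the high-frequency asymptotic slope is 20 × (0 − 1) = -20 dB/decade.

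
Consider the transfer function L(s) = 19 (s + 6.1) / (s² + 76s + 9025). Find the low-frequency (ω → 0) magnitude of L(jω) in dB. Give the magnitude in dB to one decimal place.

L(0) = 19 × 6.1 / 9025 = 0.012842
20 log₁₀(0.012842) = -37.83 dB

-37.8 dB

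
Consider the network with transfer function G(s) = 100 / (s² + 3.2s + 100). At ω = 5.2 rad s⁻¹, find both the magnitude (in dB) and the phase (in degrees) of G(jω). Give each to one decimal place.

|(j5.2)² + 3.2(j5.2) + 100| = |72.96 + j16.64| = 74.83
|G(j5.2)| = 100 / 74.83 = 1.3363
20 log₁₀(1.3363) = 2.52 dB
∠[(j5.2)² + 3.2(j5.2) + 100] = ∠[72.96 + j16.64] = 12.85°
∠G(j5.2) = −12.85° = -12.85°

|G| = 2.5 dB, ∠G = -12.8°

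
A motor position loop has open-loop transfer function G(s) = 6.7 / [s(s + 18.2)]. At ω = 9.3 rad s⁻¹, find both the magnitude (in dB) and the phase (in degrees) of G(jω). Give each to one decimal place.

|j9.3 + 18.2| = √(9.3² + 18.2²) = 20.44
|j9.3| = 9.3
|G(j9.3)| = 6.7 / (20.44 × 9.3) = 0.035249
20 log₁₀(0.035249) = -29.06 dB
∠(j9.3 + 18.2) = arctan(9.3/18.2) = 27.07°
∠(j9.3) = 90.00°
∠G(j9.3) = − (27.07° + 90.00°) = -117.07°

|G| = -29.1 dB, ∠G = -117.1°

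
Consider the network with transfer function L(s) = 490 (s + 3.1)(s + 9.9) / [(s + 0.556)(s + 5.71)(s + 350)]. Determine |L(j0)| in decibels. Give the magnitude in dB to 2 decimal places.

L(0) = 490 × 3.1 × 9.9 / (0.556 × 5.71 × 350) = 13.534
20 log₁₀(13.534) = 22.628 dB

22.63 dB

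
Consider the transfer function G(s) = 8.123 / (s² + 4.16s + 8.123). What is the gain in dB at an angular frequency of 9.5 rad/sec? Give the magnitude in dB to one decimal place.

-21.0 dB

|(j9.5)² + 4.16(j9.5) + 8.123| = |-82.127 + j39.52| = 91.14
|G(j9.5)| = 8.123 / 91.14 = 0.089126
20 log₁₀(0.089126) = -21.00 dB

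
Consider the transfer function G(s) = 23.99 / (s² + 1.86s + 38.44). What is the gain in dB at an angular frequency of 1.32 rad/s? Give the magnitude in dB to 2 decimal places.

-3.71 dB

|(j1.32)² + 1.86(j1.32) + 38.44| = |36.698 + j2.4552| = 36.78
|G(j1.32)| = 23.99 / 36.78 = 0.65226
20 log₁₀(0.65226) = -3.712 dB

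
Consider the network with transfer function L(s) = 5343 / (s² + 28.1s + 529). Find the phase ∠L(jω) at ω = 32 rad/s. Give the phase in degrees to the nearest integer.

-119°

∠[(j32)² + 28.1(j32) + 529] = ∠[-495 + j899.2] = 118.83°
∠L(j32) = −118.83° = -118.83°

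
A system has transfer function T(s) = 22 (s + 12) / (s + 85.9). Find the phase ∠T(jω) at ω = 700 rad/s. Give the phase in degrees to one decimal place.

∠(j700 + 12) = arctan(700/12) = 89.02°
∠(j700 + 85.9) = arctan(700/85.9) = 83.00°
∠T(j700) = 89.02° − 83.00° = 6.01°

6.0°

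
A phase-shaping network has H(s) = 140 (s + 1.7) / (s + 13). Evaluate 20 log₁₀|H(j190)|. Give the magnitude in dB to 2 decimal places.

42.90 dB

|j190 + 1.7| = √(190² + 1.7²) = 190
|j190 + 13| = √(190² + 13²) = 190.4
|H(j190)| = 140 × 190 / 190.4 = 139.68
20 log₁₀(139.68) = 42.903 dB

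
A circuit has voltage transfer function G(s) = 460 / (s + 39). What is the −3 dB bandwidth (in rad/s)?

For a single-pole low-pass, the −3 dB point is at the pole: ω = 39 rad/s.

39 rad/s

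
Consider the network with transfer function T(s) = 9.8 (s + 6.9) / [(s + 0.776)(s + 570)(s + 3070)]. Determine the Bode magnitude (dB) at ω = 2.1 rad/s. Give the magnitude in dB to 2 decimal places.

|j2.1 + 6.9| = √(2.1² + 6.9²) = 7.212
|j2.1 + 0.776| = √(2.1² + 0.776²) = 2.239
|j2.1 + 570| = √(2.1² + 570²) = 570
|j2.1 + 3070| = √(2.1² + 3070²) = 3070
|T(j2.1)| = 9.8 × 7.212 / (2.239 × 570 × 3070) = 1.8042e-05
20 log₁₀(1.8042e-05) = -94.874 dB

-94.87 dB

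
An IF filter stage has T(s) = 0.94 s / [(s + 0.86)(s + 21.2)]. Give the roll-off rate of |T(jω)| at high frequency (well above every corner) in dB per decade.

-20 dB/decade

With 1 zero and 2 poles, the high-frequency asymptotic slope is 20 × (1 − 2) = -20 dB/decade.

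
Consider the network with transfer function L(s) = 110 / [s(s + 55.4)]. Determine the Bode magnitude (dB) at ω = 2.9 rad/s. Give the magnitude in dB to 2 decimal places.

-3.30 dB

|j2.9 + 55.4| = √(2.9² + 55.4²) = 55.48
|j2.9| = 2.9
|L(j2.9)| = 110 / (55.48 × 2.9) = 0.68374
20 log₁₀(0.68374) = -3.302 dB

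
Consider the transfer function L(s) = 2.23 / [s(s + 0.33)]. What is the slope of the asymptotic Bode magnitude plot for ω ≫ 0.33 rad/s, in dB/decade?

-40 dB/decade

With 0 zeros and 2 poles, the high-frequency asymptotic slope is 20 × (0 − 2) = -40 dB/decade.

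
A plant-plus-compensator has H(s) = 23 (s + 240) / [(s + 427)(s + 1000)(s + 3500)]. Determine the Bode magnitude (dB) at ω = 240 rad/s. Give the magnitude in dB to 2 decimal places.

|j240 + 240| = √(240² + 240²) = 339.4
|j240 + 427| = √(240² + 427²) = 489.8
|j240 + 1000| = √(240² + 1000²) = 1028
|j240 + 3500| = √(240² + 3500²) = 3508
|H(j240)| = 23 × 339.4 / (489.8 × 1028 × 3508) = 4.4174e-06
20 log₁₀(4.4174e-06) = -107.097 dB

-107.10 dB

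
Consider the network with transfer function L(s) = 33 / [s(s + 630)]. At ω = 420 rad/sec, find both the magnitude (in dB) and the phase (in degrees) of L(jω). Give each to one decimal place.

|j420 + 630| = √(420² + 630²) = 757.2
|j420| = 420
|L(j420)| = 33 / (757.2 × 420) = 0.00010377
20 log₁₀(0.00010377) = -79.68 dB
∠(j420 + 630) = arctan(420/630) = 33.69°
∠(j420) = 90.00°
∠L(j420) = − (33.69° + 90.00°) = -123.69°

|L| = -79.7 dB, ∠L = -123.7 deg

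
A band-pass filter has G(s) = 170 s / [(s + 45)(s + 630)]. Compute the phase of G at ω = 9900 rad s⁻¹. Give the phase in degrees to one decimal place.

∠(j9900) = 90.00°
∠(j9900 + 45) = arctan(9900/45) = 89.74°
∠(j9900 + 630) = arctan(9900/630) = 86.36°
∠G(j9900) = 90.00° − (89.74° + 86.36°) = -86.10°

-86.1°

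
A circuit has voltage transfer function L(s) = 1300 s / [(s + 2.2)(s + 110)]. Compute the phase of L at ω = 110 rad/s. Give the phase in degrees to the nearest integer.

∠(j110) = 90.00°
∠(j110 + 2.2) = arctan(110/2.2) = 88.85°
∠(j110 + 110) = arctan(110/110) = 45.00°
∠L(j110) = 90.00° − (88.85° + 45.00°) = -43.85°

-44 deg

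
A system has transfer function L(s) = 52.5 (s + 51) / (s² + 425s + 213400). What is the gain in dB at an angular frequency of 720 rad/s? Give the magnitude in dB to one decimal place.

|j720 + 51| = √(720² + 51²) = 721.8
|(j720)² + 425(j720) + 213400| = |-3.05e+05 + j3.06e+05| = 4.32e+05
|L(j720)| = 52.5 × 721.8 / 4.32e+05 = 0.087711
20 log₁₀(0.087711) = -21.14 dB

-21.1 dB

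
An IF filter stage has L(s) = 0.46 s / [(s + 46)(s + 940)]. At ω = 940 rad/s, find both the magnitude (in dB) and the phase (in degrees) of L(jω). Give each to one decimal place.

|L| = -69.2 dB, ∠L = -42.2°

|j940| = 940
|j940 + 46| = √(940² + 46²) = 941.1
|j940 + 940| = √(940² + 940²) = 1329
|L(j940)| = 0.46 × 940 / (941.1 × 1329) = 0.00034562
20 log₁₀(0.00034562) = -69.23 dB
∠(j940) = 90.00°
∠(j940 + 46) = arctan(940/46) = 87.20°
∠(j940 + 940) = arctan(940/940) = 45.00°
∠L(j940) = 90.00° − (87.20° + 45.00°) = -42.20°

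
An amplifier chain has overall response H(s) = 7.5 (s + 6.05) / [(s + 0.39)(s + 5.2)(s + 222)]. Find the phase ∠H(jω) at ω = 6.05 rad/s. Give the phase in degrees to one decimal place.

-92.2°

∠(j6.05 + 6.05) = arctan(6.05/6.05) = 45.00°
∠(j6.05 + 0.39) = arctan(6.05/0.39) = 86.31°
∠(j6.05 + 5.2) = arctan(6.05/5.2) = 49.32°
∠(j6.05 + 222) = arctan(6.05/222) = 1.56°
∠H(j6.05) = 45.00° − (86.31° + 49.32° + 1.56°) = -92.19°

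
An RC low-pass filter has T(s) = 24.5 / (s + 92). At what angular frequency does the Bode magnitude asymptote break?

92 rad/s

The single real pole at s = −92 gives a corner at ω = 92 rad/s.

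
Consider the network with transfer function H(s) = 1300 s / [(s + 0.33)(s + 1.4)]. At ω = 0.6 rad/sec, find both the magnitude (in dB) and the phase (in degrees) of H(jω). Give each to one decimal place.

|j0.6| = 0.6
|j0.6 + 0.33| = √(0.6² + 0.33²) = 0.6848
|j0.6 + 1.4| = √(0.6² + 1.4²) = 1.523
|H(j0.6)| = 1300 × 0.6 / (0.6848 × 1.523) = 747.84
20 log₁₀(747.84) = 57.48 dB
∠(j0.6) = 90.00°
∠(j0.6 + 0.33) = arctan(0.6/0.33) = 61.19°
∠(j0.6 + 1.4) = arctan(0.6/1.4) = 23.20°
∠H(j0.6) = 90.00° − (61.19° + 23.20°) = 5.61°

|H| = 57.5 dB, ∠H = 5.6 deg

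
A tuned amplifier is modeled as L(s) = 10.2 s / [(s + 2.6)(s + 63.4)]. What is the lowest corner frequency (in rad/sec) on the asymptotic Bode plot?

2.6 rad/sec

Break frequencies occur at each pole and zero magnitude: 2.6 rad/sec, 63.4 rad/sec.
The lowest is 2.6 rad/sec.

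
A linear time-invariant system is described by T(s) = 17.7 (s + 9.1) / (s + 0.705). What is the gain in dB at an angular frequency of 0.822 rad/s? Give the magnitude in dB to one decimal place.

|j0.822 + 9.1| = √(0.822² + 9.1²) = 9.137
|j0.822 + 0.705| = √(0.822² + 0.705²) = 1.083
|T(j0.822)| = 17.7 × 9.137 / 1.083 = 149.34
20 log₁₀(149.34) = 43.48 dB

43.5 dB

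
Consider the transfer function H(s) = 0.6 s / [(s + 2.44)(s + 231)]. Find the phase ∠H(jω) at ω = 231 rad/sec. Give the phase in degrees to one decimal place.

-44.4°

∠(j231) = 90.00°
∠(j231 + 2.44) = arctan(231/2.44) = 89.39°
∠(j231 + 231) = arctan(231/231) = 45.00°
∠H(j231) = 90.00° − (89.39° + 45.00°) = -44.39°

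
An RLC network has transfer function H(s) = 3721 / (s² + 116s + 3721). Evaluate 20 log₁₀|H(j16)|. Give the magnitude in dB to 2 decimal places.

|(j16)² + 116(j16) + 3721| = |3465 + j1856| = 3931
|H(j16)| = 3721 / 3931 = 0.94663
20 log₁₀(0.94663) = -0.476 dB

-0.48 dB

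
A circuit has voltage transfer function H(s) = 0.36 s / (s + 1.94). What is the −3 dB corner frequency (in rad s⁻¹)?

For a single-pole high-pass, the −3 dB point is at the pole: ω = 1.94 rad s⁻¹.

1.94 rad s⁻¹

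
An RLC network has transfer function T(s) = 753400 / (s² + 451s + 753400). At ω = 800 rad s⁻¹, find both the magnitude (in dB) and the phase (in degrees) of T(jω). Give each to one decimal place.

|T| = 6.0 dB, ∠T = -72.6°

|(j800)² + 451(j800) + 753400| = |1.134e+05 + j3.608e+05| = 3.782e+05
|T(j800)| = 753400 / 3.782e+05 = 1.9921
20 log₁₀(1.9921) = 5.99 dB
∠[(j800)² + 451(j800) + 753400] = ∠[1.134e+05 + j3.608e+05] = 72.55°
∠T(j800) = −72.55° = -72.55°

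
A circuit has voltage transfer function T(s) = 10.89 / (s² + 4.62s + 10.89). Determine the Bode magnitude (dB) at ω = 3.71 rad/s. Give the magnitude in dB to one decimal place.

-4.1 dB

|(j3.71)² + 4.62(j3.71) + 10.89| = |-2.8741 + j17.14| = 17.38
|T(j3.71)| = 10.89 / 17.38 = 0.6266
20 log₁₀(0.6266) = -4.06 dB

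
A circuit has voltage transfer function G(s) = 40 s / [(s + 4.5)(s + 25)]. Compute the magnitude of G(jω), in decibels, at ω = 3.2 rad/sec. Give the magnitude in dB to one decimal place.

|j3.2| = 3.2
|j3.2 + 4.5| = √(3.2² + 4.5²) = 5.522
|j3.2 + 25| = √(3.2² + 25²) = 25.2
|G(j3.2)| = 40 × 3.2 / (5.522 × 25.2) = 0.91973
20 log₁₀(0.91973) = -0.73 dB

-0.7 dB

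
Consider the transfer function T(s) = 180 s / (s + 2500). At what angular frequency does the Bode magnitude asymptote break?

2500 rad s⁻¹

The single real pole at s = −2500 gives a corner at ω = 2500 rad s⁻¹.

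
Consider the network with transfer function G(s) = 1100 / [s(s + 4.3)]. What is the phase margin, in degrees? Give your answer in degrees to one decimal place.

Gain crossover: |G(jω)| = 1 at ω ≈ 33 rad/s.
∠G(j33) = −90° − arctan(33/4.3) ≈ -172.58°
PM = 180° + (-172.58°) = 7.42°

7.4°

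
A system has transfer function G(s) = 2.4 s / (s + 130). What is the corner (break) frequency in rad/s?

130 rad/s

The single real pole at s = −130 gives a corner at ω = 130 rad/s.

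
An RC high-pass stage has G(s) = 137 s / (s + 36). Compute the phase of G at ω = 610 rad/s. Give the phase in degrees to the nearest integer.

∠(j610) = 90.00°
∠(j610 + 36) = arctan(610/36) = 86.62°
∠G(j610) = 90.00° − 86.62° = 3.38°

3°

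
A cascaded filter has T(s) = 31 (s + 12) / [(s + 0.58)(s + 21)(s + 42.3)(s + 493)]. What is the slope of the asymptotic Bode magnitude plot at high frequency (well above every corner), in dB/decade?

-60 dB/decade

With 1 zero and 4 poles, the high-frequency asymptotic slope is 20 × (1 − 4) = -60 dB/decade.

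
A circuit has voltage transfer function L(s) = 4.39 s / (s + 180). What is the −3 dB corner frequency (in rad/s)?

180 rad/s

For a single-pole high-pass, the −3 dB point is at the pole: ω = 180 rad/s.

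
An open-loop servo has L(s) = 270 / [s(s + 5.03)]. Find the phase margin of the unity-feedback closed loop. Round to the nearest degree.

17 deg

Gain crossover: |L(jω)| = 1 at ω ≈ 16.1 rad/s.
∠L(j16.1) = −90° − arctan(16.1/5.03) ≈ -162.60°
PM = 180° + (-162.60°) = 17.40°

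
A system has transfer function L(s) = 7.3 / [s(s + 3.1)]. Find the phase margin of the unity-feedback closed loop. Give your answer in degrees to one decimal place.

57.4°

Gain crossover: |L(jω)| = 1 at ω ≈ 1.98 rad/s.
∠L(j1.98) = −90° − arctan(1.98/3.1) ≈ -122.61°
PM = 180° + (-122.61°) = 57.39°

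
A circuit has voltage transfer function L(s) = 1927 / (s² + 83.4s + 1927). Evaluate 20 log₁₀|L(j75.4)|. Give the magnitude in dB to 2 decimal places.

-11.60 dB

|(j75.4)² + 83.4(j75.4) + 1927| = |-3758.2 + j6288.4| = 7326
|L(j75.4)| = 1927 / 7326 = 0.26304
20 log₁₀(0.26304) = -11.599 dB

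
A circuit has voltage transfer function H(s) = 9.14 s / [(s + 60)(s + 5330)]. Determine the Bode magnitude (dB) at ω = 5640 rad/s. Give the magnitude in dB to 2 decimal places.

-58.58 dB

|j5640| = 5640
|j5640 + 60| = √(5640² + 60²) = 5640
|j5640 + 5330| = √(5640² + 5330²) = 7760
|H(j5640)| = 9.14 × 5640 / (5640 × 7760) = 0.0011778
20 log₁₀(0.0011778) = -58.579 dB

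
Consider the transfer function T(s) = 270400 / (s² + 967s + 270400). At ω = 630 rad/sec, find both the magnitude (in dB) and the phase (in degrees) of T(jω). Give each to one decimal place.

|T| = -7.2 dB, ∠T = -101.7°

|(j630)² + 967(j630) + 270400| = |-1.265e+05 + j6.0921e+05| = 6.222e+05
|T(j630)| = 270400 / 6.222e+05 = 0.43458
20 log₁₀(0.43458) = -7.24 dB
∠[(j630)² + 967(j630) + 270400] = ∠[-1.265e+05 + j6.0921e+05] = 101.73°
∠T(j630) = −101.73° = -101.73°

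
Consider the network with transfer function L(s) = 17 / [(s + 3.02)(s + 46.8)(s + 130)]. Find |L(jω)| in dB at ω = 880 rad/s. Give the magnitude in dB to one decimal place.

-152.2 dB

|j880 + 3.02| = √(880² + 3.02²) = 880
|j880 + 46.8| = √(880² + 46.8²) = 881.2
|j880 + 130| = √(880² + 130²) = 889.6
|L(j880)| = 17 / (880 × 881.2 × 889.6) = 2.4643e-08
20 log₁₀(2.4643e-08) = -152.17 dB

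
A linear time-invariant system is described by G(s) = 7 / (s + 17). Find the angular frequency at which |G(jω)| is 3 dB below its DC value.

For a single-pole low-pass, the −3 dB point is at the pole: ω = 17 rad s⁻¹.

17 rad s⁻¹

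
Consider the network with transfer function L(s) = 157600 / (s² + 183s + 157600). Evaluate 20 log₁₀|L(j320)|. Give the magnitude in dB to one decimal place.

|(j320)² + 183(j320) + 157600| = |55200 + j58560| = 8.048e+04
|L(j320)| = 157600 / 8.048e+04 = 1.9584
20 log₁₀(1.9584) = 5.84 dB

5.8 dB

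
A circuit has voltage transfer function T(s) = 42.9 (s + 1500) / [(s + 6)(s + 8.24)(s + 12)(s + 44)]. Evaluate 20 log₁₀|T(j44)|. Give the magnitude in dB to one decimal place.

-38.9 dB

|j44 + 1500| = √(44² + 1500²) = 1501
|j44 + 6| = √(44² + 6²) = 44.41
|j44 + 8.24| = √(44² + 8.24²) = 44.76
|j44 + 12| = √(44² + 12²) = 45.61
|j44 + 44| = √(44² + 44²) = 62.23
|T(j44)| = 42.9 × 1501 / (44.41 × 44.76 × 45.61 × 62.23) = 0.011412
20 log₁₀(0.011412) = -38.85 dB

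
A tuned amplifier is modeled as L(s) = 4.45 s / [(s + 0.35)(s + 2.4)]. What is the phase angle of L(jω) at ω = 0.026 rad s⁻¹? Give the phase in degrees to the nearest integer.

∠(j0.026) = 90.00°
∠(j0.026 + 0.35) = arctan(0.026/0.35) = 4.25°
∠(j0.026 + 2.4) = arctan(0.026/2.4) = 0.62°
∠L(j0.026) = 90.00° − (4.25° + 0.62°) = 85.13°

85°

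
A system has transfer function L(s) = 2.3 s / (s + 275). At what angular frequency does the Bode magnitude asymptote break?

275 rad s⁻¹

The single real pole at s = −275 gives a corner at ω = 275 rad s⁻¹.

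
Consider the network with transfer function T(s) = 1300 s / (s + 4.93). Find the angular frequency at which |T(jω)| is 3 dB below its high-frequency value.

For a single-pole high-pass, the −3 dB point is at the pole: ω = 4.93 rad/s.

4.93 rad/s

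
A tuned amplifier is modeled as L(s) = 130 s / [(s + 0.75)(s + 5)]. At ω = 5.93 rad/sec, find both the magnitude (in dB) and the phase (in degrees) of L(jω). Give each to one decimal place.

|j5.93| = 5.93
|j5.93 + 0.75| = √(5.93² + 0.75²) = 5.977
|j5.93 + 5| = √(5.93² + 5²) = 7.757
|L(j5.93)| = 130 × 5.93 / (5.977 × 7.757) = 16.627
20 log₁₀(16.627) = 24.42 dB
∠(j5.93) = 90.00°
∠(j5.93 + 0.75) = arctan(5.93/0.75) = 82.79°
∠(j5.93 + 5) = arctan(5.93/5) = 49.86°
∠L(j5.93) = 90.00° − (82.79° + 49.86°) = -42.66°

|L| = 24.4 dB, ∠L = -42.7°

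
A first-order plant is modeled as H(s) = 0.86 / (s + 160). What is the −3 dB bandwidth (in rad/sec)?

For a single-pole low-pass, the −3 dB point is at the pole: ω = 160 rad/sec.

160 rad/sec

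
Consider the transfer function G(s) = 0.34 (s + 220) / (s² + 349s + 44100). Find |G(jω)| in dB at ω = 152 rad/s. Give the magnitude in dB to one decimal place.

-56.0 dB

|j152 + 220| = √(152² + 220²) = 267.4
|(j152)² + 349(j152) + 44100| = |20996 + j53048| = 5.705e+04
|G(j152)| = 0.34 × 267.4 / 5.705e+04 = 0.0015936
20 log₁₀(0.0015936) = -55.95 dB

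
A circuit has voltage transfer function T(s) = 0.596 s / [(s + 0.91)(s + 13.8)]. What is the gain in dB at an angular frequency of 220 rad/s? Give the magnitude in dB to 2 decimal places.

-51.36 dB

|j220| = 220
|j220 + 0.91| = √(220² + 0.91²) = 220
|j220 + 13.8| = √(220² + 13.8²) = 220.4
|T(j220)| = 0.596 × 220 / (220 × 220.4) = 0.0027038
20 log₁₀(0.0027038) = -51.361 dB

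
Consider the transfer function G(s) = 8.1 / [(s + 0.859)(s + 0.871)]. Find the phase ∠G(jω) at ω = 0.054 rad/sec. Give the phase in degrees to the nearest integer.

∠(j0.054 + 0.859) = arctan(0.054/0.859) = 3.60°
∠(j0.054 + 0.871) = arctan(0.054/0.871) = 3.55°
∠G(j0.054) = − (3.60° + 3.55°) = -7.14°

-7°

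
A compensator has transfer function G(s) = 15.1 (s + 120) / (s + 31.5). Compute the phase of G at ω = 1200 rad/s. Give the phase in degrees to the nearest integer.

-4°

∠(j1200 + 120) = arctan(1200/120) = 84.29°
∠(j1200 + 31.5) = arctan(1200/31.5) = 88.50°
∠G(j1200) = 84.29° − 88.50° = -4.21°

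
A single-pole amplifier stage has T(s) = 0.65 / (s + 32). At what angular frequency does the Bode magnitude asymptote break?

The single real pole at s = −32 gives a corner at ω = 32 rad/s.

32 rad/s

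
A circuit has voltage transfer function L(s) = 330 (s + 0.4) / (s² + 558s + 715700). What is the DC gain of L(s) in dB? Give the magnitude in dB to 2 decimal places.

-74.68 dB

L(0) = 330 × 0.4 / 715700 = 0.00018443
20 log₁₀(0.00018443) = -74.683 dB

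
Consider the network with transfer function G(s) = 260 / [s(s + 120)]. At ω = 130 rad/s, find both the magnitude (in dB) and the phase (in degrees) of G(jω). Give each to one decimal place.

|G| = -38.9 dB, ∠G = -137.3 deg

|j130 + 120| = √(130² + 120²) = 176.9
|j130| = 130
|G(j130)| = 260 / (176.9 × 130) = 0.011305
20 log₁₀(0.011305) = -38.93 dB
∠(j130 + 120) = arctan(130/120) = 47.29°
∠(j130) = 90.00°
∠G(j130) = − (47.29° + 90.00°) = -137.29°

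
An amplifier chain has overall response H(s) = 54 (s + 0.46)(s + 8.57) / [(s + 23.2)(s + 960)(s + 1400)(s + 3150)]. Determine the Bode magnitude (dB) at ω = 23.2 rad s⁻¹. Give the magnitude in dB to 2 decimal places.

-133.03 dB

|j23.2 + 0.46| = √(23.2² + 0.46²) = 23.2
|j23.2 + 8.57| = √(23.2² + 8.57²) = 24.73
|j23.2 + 23.2| = √(23.2² + 23.2²) = 32.81
|j23.2 + 960| = √(23.2² + 960²) = 960.3
|j23.2 + 1400| = √(23.2² + 1400²) = 1400
|j23.2 + 3150| = √(23.2² + 3150²) = 3150
|H(j23.2)| = 54 × 23.2 × 24.73 / (32.81 × 960.3 × 1400 × 3150) = 2.2301e-07
20 log₁₀(2.2301e-07) = -133.034 dB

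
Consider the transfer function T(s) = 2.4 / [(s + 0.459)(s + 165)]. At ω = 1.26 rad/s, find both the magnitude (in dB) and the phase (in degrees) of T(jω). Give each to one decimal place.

|T| = -39.3 dB, ∠T = -70.4°

|j1.26 + 0.459| = √(1.26² + 0.459²) = 1.341
|j1.26 + 165| = √(1.26² + 165²) = 165
|T(j1.26)| = 2.4 / (1.341 × 165) = 0.010846
20 log₁₀(0.010846) = -39.29 dB
∠(j1.26 + 0.459) = arctan(1.26/0.459) = 69.98°
∠(j1.26 + 165) = arctan(1.26/165) = 0.44°
∠T(j1.26) = − (69.98° + 0.44°) = -70.42°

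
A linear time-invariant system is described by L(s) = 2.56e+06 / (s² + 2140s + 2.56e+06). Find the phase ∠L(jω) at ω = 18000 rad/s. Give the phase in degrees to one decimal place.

∠[(j18000)² + 2140(j18000) + 2.56e+06] = ∠[-3.2144e+08 + j3.852e+07] = 173.17°
∠L(j18000) = −173.17° = -173.17°

-173.2°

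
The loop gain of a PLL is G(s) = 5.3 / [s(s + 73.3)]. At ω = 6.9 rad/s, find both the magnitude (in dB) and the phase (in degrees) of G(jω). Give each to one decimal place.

|G| = -39.6 dB, ∠G = -95.4°

|j6.9 + 73.3| = √(6.9² + 73.3²) = 73.62
|j6.9| = 6.9
|G(j6.9)| = 5.3 / (73.62 × 6.9) = 0.010433
20 log₁₀(0.010433) = -39.63 dB
∠(j6.9 + 73.3) = arctan(6.9/73.3) = 5.38°
∠(j6.9) = 90.00°
∠G(j6.9) = − (5.38° + 90.00°) = -95.38°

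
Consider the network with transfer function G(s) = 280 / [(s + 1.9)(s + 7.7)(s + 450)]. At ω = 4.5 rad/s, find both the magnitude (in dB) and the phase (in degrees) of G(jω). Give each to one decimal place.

|j4.5 + 1.9| = √(4.5² + 1.9²) = 4.885
|j4.5 + 7.7| = √(4.5² + 7.7²) = 8.919
|j4.5 + 450| = √(4.5² + 450²) = 450
|G(j4.5)| = 280 / (4.885 × 8.919 × 450) = 0.014282
20 log₁₀(0.014282) = -36.90 dB
∠(j4.5 + 1.9) = arctan(4.5/1.9) = 67.11°
∠(j4.5 + 7.7) = arctan(4.5/7.7) = 30.30°
∠(j4.5 + 450) = arctan(4.5/450) = 0.57°
∠G(j4.5) = − (67.11° + 30.30° + 0.57°) = -97.99°

|G| = -36.9 dB, ∠G = -98.0°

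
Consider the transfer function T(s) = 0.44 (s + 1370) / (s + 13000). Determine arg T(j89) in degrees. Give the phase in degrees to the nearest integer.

∠(j89 + 1370) = arctan(89/1370) = 3.72°
∠(j89 + 13000) = arctan(89/13000) = 0.39°
∠T(j89) = 3.72° − 0.39° = 3.32°

3°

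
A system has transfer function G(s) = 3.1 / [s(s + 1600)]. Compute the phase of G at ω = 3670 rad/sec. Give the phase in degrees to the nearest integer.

-156°

∠(j3670 + 1600) = arctan(3670/1600) = 66.44°
∠(j3670) = 90.00°
∠G(j3670) = − (66.44° + 90.00°) = -156.44°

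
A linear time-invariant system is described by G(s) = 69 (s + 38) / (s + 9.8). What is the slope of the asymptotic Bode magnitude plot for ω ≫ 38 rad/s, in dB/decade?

0 dB/decade

With 1 zero and 1 pole, the high-frequency asymptotic slope is 20 × (1 − 1) = 0 dB/decade.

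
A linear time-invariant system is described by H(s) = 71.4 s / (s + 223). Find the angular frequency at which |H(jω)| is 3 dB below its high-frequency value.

223 rad/s

For a single-pole high-pass, the −3 dB point is at the pole: ω = 223 rad/s.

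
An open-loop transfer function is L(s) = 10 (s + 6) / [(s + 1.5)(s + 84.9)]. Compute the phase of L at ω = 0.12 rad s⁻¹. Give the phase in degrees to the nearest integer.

∠(j0.12 + 6) = arctan(0.12/6) = 1.15°
∠(j0.12 + 1.5) = arctan(0.12/1.5) = 4.57°
∠(j0.12 + 84.9) = arctan(0.12/84.9) = 0.08°
∠L(j0.12) = 1.15° − (4.57° + 0.08°) = -3.51°

-4°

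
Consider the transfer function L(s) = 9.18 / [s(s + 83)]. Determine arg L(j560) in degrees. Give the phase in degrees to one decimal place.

∠(j560 + 83) = arctan(560/83) = 81.57°
∠(j560) = 90.00°
∠L(j560) = − (81.57° + 90.00°) = -171.57°

-171.6°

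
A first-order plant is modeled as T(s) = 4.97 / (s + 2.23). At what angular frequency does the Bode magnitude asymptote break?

The single real pole at s = −2.23 gives a corner at ω = 2.23 rad/s.

2.23 rad/s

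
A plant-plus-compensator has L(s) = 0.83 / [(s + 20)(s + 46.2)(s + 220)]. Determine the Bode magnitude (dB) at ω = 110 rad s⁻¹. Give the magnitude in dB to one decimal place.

-131.9 dB

|j110 + 20| = √(110² + 20²) = 111.8
|j110 + 46.2| = √(110² + 46.2²) = 119.3
|j110 + 220| = √(110² + 220²) = 246
|L(j110)| = 0.83 / (111.8 × 119.3 × 246) = 2.5297e-07
20 log₁₀(2.5297e-07) = -131.94 dB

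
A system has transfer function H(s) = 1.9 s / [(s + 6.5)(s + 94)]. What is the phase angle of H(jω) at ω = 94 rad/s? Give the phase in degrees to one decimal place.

∠(j94) = 90.00°
∠(j94 + 6.5) = arctan(94/6.5) = 86.04°
∠(j94 + 94) = arctan(94/94) = 45.00°
∠H(j94) = 90.00° − (86.04° + 45.00°) = -41.04°

-41.0°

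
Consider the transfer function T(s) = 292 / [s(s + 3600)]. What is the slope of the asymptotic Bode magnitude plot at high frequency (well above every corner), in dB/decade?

-40 dB/decade

With 0 zeros and 2 poles, the high-frequency asymptotic slope is 20 × (0 − 2) = -40 dB/decade.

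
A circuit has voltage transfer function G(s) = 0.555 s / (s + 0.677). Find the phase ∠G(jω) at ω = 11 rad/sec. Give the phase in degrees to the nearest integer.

4°

∠(j11) = 90.00°
∠(j11 + 0.677) = arctan(11/0.677) = 86.48°
∠G(j11) = 90.00° − 86.48° = 3.52°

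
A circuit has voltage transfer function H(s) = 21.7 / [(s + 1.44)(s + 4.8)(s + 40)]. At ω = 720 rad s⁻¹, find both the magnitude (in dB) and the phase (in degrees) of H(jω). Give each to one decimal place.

|j720 + 1.44| = √(720² + 1.44²) = 720
|j720 + 4.8| = √(720² + 4.8²) = 720
|j720 + 40| = √(720² + 40²) = 721.1
|H(j720)| = 21.7 / (720 × 720 × 721.1) = 5.8047e-08
20 log₁₀(5.8047e-08) = -144.72 dB
∠(j720 + 1.44) = arctan(720/1.44) = 89.89°
∠(j720 + 4.8) = arctan(720/4.8) = 89.62°
∠(j720 + 40) = arctan(720/40) = 86.82°
∠H(j720) = − (89.89° + 89.62° + 86.82°) = -266.32°

|H| = -144.7 dB, ∠H = -266.3 deg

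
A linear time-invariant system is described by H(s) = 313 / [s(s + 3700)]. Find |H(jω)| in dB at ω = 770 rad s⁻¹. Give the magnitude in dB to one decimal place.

|j770 + 3700| = √(770² + 3700²) = 3779
|j770| = 770
|H(j770)| = 313 / (3779 × 770) = 0.00010756
20 log₁₀(0.00010756) = -79.37 dB

-79.4 dB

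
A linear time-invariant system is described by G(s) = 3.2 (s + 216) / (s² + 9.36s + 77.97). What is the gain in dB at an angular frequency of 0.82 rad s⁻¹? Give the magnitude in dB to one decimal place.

|j0.82 + 216| = √(0.82² + 216²) = 216
|(j0.82)² + 9.36(j0.82) + 77.97| = |77.298 + j7.6752| = 77.68
|G(j0.82)| = 3.2 × 216 / 77.68 = 8.8984
20 log₁₀(8.8984) = 18.99 dB

19.0 dB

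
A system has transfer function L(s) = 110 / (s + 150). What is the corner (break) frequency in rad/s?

The single real pole at s = −150 gives a corner at ω = 150 rad/s.

150 rad/s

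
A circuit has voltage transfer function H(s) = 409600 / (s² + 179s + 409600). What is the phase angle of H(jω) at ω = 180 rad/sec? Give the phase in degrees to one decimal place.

∠[(j180)² + 179(j180) + 409600] = ∠[3.772e+05 + j32220] = 4.88°
∠H(j180) = −4.88° = -4.88°

-4.9 deg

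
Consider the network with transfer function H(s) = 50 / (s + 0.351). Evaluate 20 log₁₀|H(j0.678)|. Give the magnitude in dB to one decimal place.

|j0.678 + 0.351| = √(0.678² + 0.351²) = 0.7635
|H(j0.678)| = 50 / 0.7635 = 65.491
20 log₁₀(65.491) = 36.32 dB

36.3 dB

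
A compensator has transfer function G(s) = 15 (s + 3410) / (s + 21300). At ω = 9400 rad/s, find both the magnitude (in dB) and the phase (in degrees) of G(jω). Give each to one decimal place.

|G| = 16.2 dB, ∠G = 46.2 deg

|j9400 + 3410| = √(9400² + 3410²) = 9999
|j9400 + 21300| = √(9400² + 21300²) = 2.328e+04
|G(j9400)| = 15 × 9999 / 2.328e+04 = 6.4424
20 log₁₀(6.4424) = 16.18 dB
∠(j9400 + 3410) = arctan(9400/3410) = 70.06°
∠(j9400 + 21300) = arctan(9400/21300) = 23.81°
∠G(j9400) = 70.06° − 23.81° = 46.25°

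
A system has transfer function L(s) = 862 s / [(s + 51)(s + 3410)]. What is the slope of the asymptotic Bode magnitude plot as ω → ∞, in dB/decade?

With 1 zero and 2 poles, the high-frequency asymptotic slope is 20 × (1 − 2) = -20 dB/decade.

-20 dB/decade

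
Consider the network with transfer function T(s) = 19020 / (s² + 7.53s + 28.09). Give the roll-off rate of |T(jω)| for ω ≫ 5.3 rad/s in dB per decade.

With 0 zeros and 2 poles, the high-frequency asymptotic slope is 20 × (0 − 2) = -40 dB/decade.

-40 dB/decade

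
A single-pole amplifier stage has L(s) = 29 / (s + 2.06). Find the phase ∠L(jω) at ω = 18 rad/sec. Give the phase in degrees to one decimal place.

-83.5°

∠(j18 + 2.06) = arctan(18/2.06) = 83.47°
∠L(j18) = −83.47° = -83.47°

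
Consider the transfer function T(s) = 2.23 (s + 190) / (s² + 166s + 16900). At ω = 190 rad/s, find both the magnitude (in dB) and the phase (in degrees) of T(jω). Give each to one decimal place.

|T| = -35.8 dB, ∠T = -76.3°

|j190 + 190| = √(190² + 190²) = 268.7
|(j190)² + 166(j190) + 16900| = |-19200 + j31540| = 3.692e+04
|T(j190)| = 2.23 × 268.7 / 3.692e+04 = 0.016228
20 log₁₀(0.016228) = -35.79 dB
∠(j190 + 190) = arctan(190/190) = 45.00°
∠[(j190)² + 166(j190) + 16900] = ∠[-19200 + j31540] = 121.33°
∠T(j190) = 45.00° − 121.33° = -76.33°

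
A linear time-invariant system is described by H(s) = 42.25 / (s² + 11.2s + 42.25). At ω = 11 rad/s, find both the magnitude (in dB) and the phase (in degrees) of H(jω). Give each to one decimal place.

|(j11)² + 11.2(j11) + 42.25| = |-78.75 + j123.2| = 146.2
|H(j11)| = 42.25 / 146.2 = 0.28895
20 log₁₀(0.28895) = -10.78 dB
∠[(j11)² + 11.2(j11) + 42.25] = ∠[-78.75 + j123.2] = 122.59°
∠H(j11) = −122.59° = -122.59°

|H| = -10.8 dB, ∠H = -122.6°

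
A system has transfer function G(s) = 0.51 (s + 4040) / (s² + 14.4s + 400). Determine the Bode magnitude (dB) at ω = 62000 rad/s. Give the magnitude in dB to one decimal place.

-101.7 dB

|j62000 + 4040| = √(62000² + 4040²) = 6.213e+04
|(j62000)² + 14.4(j62000) + 400| = |-3.844e+09 + j8.928e+05| = 3.844e+09
|G(j62000)| = 0.51 × 6.213e+04 / 3.844e+09 = 8.2433e-06
20 log₁₀(8.2433e-06) = -101.68 dB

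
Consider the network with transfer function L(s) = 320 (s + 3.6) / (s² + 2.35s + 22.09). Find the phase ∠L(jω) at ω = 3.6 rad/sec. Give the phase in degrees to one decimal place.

∠(j3.6 + 3.6) = arctan(3.6/3.6) = 45.00°
∠[(j3.6)² + 2.35(j3.6) + 22.09] = ∠[9.13 + j8.46] = 42.82°
∠L(j3.6) = 45.00° − 42.82° = 2.18°

2.2°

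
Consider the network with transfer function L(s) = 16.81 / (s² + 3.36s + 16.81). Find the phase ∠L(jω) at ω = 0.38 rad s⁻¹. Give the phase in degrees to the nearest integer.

∠[(j0.38)² + 3.36(j0.38) + 16.81] = ∠[16.666 + j1.2768] = 4.38°
∠L(j0.38) = −4.38° = -4.38°

-4 deg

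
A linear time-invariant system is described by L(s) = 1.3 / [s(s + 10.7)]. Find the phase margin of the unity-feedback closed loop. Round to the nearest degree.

Gain crossover: |L(jω)| = 1 at ω ≈ 0.121 rad/s.
∠L(j0.121) = −90° − arctan(0.121/10.7) ≈ -90.65°
PM = 180° + (-90.65°) = 89.35°

89°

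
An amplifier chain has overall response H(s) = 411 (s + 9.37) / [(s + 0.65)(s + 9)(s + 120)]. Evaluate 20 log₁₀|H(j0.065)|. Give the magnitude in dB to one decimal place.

14.7 dB

|j0.065 + 9.37| = √(0.065² + 9.37²) = 9.37
|j0.065 + 0.65| = √(0.065² + 0.65²) = 0.6532
|j0.065 + 9| = √(0.065² + 9²) = 9
|j0.065 + 120| = √(0.065² + 120²) = 120
|H(j0.065)| = 411 × 9.37 / (0.6532 × 9 × 120) = 5.4586
20 log₁₀(5.4586) = 14.74 dB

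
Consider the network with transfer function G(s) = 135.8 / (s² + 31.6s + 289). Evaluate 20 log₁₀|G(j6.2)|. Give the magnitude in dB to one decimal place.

-7.4 dB

|(j6.2)² + 31.6(j6.2) + 289| = |250.56 + j195.92| = 318.1
|G(j6.2)| = 135.8 / 318.1 = 0.42696
20 log₁₀(0.42696) = -7.39 dB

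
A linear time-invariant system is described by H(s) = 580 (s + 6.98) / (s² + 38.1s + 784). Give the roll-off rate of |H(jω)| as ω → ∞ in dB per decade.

-20 dB/decade

With 1 zero and 2 poles, the high-frequency asymptotic slope is 20 × (1 − 2) = -20 dB/decade.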